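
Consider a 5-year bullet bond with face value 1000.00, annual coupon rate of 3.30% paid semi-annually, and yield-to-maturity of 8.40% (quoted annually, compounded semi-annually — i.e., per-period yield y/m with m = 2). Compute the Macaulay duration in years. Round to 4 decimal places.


Coupon per period c = face * coupon_rate / m = 16.500000
Periods per year m = 2; per-period yield y/m = 0.042000
Number of cashflows N = 10
Cashflows (t years, CF_t, discount factor 1/(1+y/m)^(m*t), PV):
  t = 0.5000: CF_t = 16.500000, DF = 0.959693, PV = 15.834933
  t = 1.0000: CF_t = 16.500000, DF = 0.921010, PV = 15.196673
  t = 1.5000: CF_t = 16.500000, DF = 0.883887, PV = 14.584139
  t = 2.0000: CF_t = 16.500000, DF = 0.848260, PV = 13.996294
  t = 2.5000: CF_t = 16.500000, DF = 0.814069, PV = 13.432144
  t = 3.0000: CF_t = 16.500000, DF = 0.781257, PV = 12.890734
  t = 3.5000: CF_t = 16.500000, DF = 0.749766, PV = 12.371145
  t = 4.0000: CF_t = 16.500000, DF = 0.719545, PV = 11.872500
  t = 4.5000: CF_t = 16.500000, DF = 0.690543, PV = 11.393954
  t = 5.0000: CF_t = 1016.500000, DF = 0.662709, PV = 673.643608
Price P = sum_t PV_t = 795.216125
Macaulay numerator sum_t t * PV_t:
  t * PV_t at t = 0.5000: 7.917466
  t * PV_t at t = 1.0000: 15.196673
  t * PV_t at t = 1.5000: 21.876208
  t * PV_t at t = 2.0000: 27.992589
  t * PV_t at t = 2.5000: 33.580361
  t * PV_t at t = 3.0000: 38.672201
  t * PV_t at t = 3.5000: 43.299009
  t * PV_t at t = 4.0000: 47.490002
  t * PV_t at t = 4.5000: 51.272794
  t * PV_t at t = 5.0000: 3368.218041
Macaulay duration D = (sum_t t * PV_t) / P = 3655.515343 / 795.216125 = 4.596883

Answer: Macaulay duration = 4.5969 years


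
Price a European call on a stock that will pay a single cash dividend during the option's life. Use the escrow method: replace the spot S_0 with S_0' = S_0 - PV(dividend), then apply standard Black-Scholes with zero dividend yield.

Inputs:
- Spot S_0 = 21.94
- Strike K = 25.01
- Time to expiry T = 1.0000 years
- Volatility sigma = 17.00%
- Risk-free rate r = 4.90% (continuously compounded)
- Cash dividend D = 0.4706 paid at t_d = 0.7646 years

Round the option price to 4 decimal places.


PV(D) = D * exp(-r * t_d) = 0.4706 * 0.96322774 = 0.45329498
S_0' = S_0 - PV(D) = 21.9400 - 0.45329498 = 21.48670502
d1 = (ln(S_0'/K) + (r + sigma^2/2)*T) / (sigma*sqrt(T)) = -0.51994925
d2 = d1 - sigma*sqrt(T) = -0.68994925
exp(-rT) = 0.95218113
N(d1) = 0.30154947; N(d2) = 0.24511305
C = S_0' * N(d1) - K * exp(-rT) * N(d2) = 21.48670502 * 0.30154947 - 25.0100 * 0.95218113 * 0.24511305 = 0.6422

Answer: Price = 0.6422


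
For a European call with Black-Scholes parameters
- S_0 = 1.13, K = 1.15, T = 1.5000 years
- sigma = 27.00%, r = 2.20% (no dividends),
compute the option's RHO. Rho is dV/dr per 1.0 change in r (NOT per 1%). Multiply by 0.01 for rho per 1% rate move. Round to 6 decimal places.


d1 = 0.2120795144; d2 = -0.1186016009
phi(d1) = 0.3900706535; exp(-qT) = 1.0000000000; exp(-rT) = 0.9675385596
N(d2) = 0.4527954985
Rho = K*T*exp(-rT)*N(d2) = 1.1500 * 1.5000 * 0.9675385596 * 0.4527954985 = 0.755718

Answer: Rho = 0.755718


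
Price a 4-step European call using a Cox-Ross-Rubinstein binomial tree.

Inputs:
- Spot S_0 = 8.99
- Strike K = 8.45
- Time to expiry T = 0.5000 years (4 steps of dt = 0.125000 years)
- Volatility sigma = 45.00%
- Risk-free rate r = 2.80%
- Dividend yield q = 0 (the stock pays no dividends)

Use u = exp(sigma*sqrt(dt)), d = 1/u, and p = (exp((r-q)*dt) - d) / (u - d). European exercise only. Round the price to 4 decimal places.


dt = T/N = 0.125000
u = exp(sigma*sqrt(dt)) = 1.172454; d = 1/u = 0.852912
p = (exp((r-q)*dt) - d) / (u - d) = 0.471281
Discount per step: exp(-r*dt) = 0.996506
Stock lattice S(k, i) with i counting down-moves:
  k=0: S(0,0) = 8.9900
  k=1: S(1,0) = 10.5404; S(1,1) = 7.6677
  k=2: S(2,0) = 12.3581; S(2,1) = 8.9900; S(2,2) = 6.5399
  k=3: S(3,0) = 14.4893; S(3,1) = 10.5404; S(3,2) = 7.6677; S(3,3) = 5.5779
  k=4: S(4,0) = 16.9880; S(4,1) = 12.3581; S(4,2) = 8.9900; S(4,3) = 6.5399; S(4,4) = 4.7575
Terminal payoffs V(N, i) = max(S_T - K, 0):
  V(4,0) = 8.538030; V(4,1) = 3.908090; V(4,2) = 0.540000; V(4,3) = 0.000000; V(4,4) = 0.000000
Backward induction: V(k, i) = exp(-r*dt) * [p * V(k+1, i) + (1-p) * V(k+1, i+1)].
  V(3,0) = exp(-r*dt) * [p*8.538030 + (1-p)*3.908090] = 6.068816
  V(3,1) = exp(-r*dt) * [p*3.908090 + (1-p)*0.540000] = 2.119885
  V(3,2) = exp(-r*dt) * [p*0.540000 + (1-p)*0.000000] = 0.253603
  V(3,3) = exp(-r*dt) * [p*0.000000 + (1-p)*0.000000] = 0.000000
  V(2,0) = exp(-r*dt) * [p*6.068816 + (1-p)*2.119885] = 3.967033
  V(2,1) = exp(-r*dt) * [p*2.119885 + (1-p)*0.253603] = 1.129188
  V(2,2) = exp(-r*dt) * [p*0.253603 + (1-p)*0.000000] = 0.119101
  V(1,0) = exp(-r*dt) * [p*3.967033 + (1-p)*1.129188] = 2.457993
  V(1,1) = exp(-r*dt) * [p*1.129188 + (1-p)*0.119101] = 0.593056
  V(0,0) = exp(-r*dt) * [p*2.457993 + (1-p)*0.593056] = 1.466823

Answer: Price = V(0,0) = 1.4668


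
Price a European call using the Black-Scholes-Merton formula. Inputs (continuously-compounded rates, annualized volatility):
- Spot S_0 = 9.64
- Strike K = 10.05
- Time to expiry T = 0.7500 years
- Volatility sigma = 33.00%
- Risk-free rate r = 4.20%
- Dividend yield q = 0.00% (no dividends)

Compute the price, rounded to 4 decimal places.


d1 = (ln(S/K) + (r - q + 0.5*sigma^2) * T) / (sigma * sqrt(T)) = 0.10737306
d2 = d1 - sigma * sqrt(T) = -0.17841532
exp(-rT) = 0.96899096; exp(-qT) = 1.00000000
C = S_0 * exp(-qT) * N(d1) - K * exp(-rT) * N(d2)
N(d1) = 0.54275349; N(d2) = 0.42919841
C = 9.6400 * 1.00000000 * 0.54275349 - 10.0500 * 0.96899096 * 0.42919841 = 1.0525

Answer: Price = 1.0525


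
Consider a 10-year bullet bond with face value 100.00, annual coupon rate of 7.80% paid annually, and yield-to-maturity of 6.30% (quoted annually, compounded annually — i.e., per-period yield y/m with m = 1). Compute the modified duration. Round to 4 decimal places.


Answer: Modified duration = 7.0059

Derivation:
Coupon per period c = face * coupon_rate / m = 7.800000
Periods per year m = 1; per-period yield y/m = 0.063000
Number of cashflows N = 10
Cashflows (t years, CF_t, discount factor 1/(1+y/m)^(m*t), PV):
  t = 1.0000: CF_t = 7.800000, DF = 0.940734, PV = 7.337723
  t = 2.0000: CF_t = 7.800000, DF = 0.884980, PV = 6.902844
  t = 3.0000: CF_t = 7.800000, DF = 0.832531, PV = 6.493739
  t = 4.0000: CF_t = 7.800000, DF = 0.783190, PV = 6.108879
  t = 5.0000: CF_t = 7.800000, DF = 0.736773, PV = 5.746829
  t = 6.0000: CF_t = 7.800000, DF = 0.693107, PV = 5.406236
  t = 7.0000: CF_t = 7.800000, DF = 0.652029, PV = 5.085829
  t = 8.0000: CF_t = 7.800000, DF = 0.613386, PV = 4.784411
  t = 9.0000: CF_t = 7.800000, DF = 0.577033, PV = 4.500857
  t = 10.0000: CF_t = 107.800000, DF = 0.542834, PV = 58.517547
Price P = sum_t PV_t = 110.884895
First compute Macaulay numerator sum_t t * PV_t:
  t * PV_t at t = 1.0000: 7.337723
  t * PV_t at t = 2.0000: 13.805688
  t * PV_t at t = 3.0000: 19.481216
  t * PV_t at t = 4.0000: 24.435517
  t * PV_t at t = 5.0000: 28.734145
  t * PV_t at t = 6.0000: 32.437417
  t * PV_t at t = 7.0000: 35.600803
  t * PV_t at t = 8.0000: 38.275289
  t * PV_t at t = 9.0000: 40.507714
  t * PV_t at t = 10.0000: 585.175474
Macaulay duration D = 825.790987 / 110.884895 = 7.447281
Modified duration = D / (1 + y/m) = 7.447281 / (1 + 0.063000) = 7.005909


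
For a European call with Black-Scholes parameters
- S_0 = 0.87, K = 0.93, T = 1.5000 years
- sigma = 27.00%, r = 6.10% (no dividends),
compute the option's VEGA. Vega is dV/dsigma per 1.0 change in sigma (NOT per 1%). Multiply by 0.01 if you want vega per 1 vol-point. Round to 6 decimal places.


d1 = 0.2403633647; d2 = -0.0903177506
phi(d1) = 0.3875827879; exp(-qT) = 1.0000000000; exp(-rT) = 0.9125613162
Vega = S * exp(-qT) * phi(d1) * sqrt(T) = 0.8700 * 1.0000000000 * 0.3875827879 * 1.2247448714 = 0.412980

Answer: Vega = 0.412980


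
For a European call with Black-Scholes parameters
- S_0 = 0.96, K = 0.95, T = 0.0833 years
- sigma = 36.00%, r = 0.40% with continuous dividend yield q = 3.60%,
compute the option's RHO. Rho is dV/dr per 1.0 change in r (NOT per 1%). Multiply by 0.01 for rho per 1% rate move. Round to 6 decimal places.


Answer: Rho = 0.040286

Derivation:
d1 = 0.1270765395; d2 = 0.0231742777
phi(d1) = 0.3957341005; exp(-qT) = 0.9970056919; exp(-rT) = 0.9996668555
N(d2) = 0.5092443717
Rho = K*T*exp(-rT)*N(d2) = 0.9500 * 0.0833 * 0.9996668555 * 0.5092443717 = 0.040286


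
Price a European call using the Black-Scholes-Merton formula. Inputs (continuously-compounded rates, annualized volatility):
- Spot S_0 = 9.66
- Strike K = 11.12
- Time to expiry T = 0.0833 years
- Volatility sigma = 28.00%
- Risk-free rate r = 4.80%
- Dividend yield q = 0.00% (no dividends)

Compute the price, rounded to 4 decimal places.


Answer: Price = 0.0156

Derivation:
d1 = (ln(S/K) + (r - q + 0.5*sigma^2) * T) / (sigma * sqrt(T)) = -1.65181462
d2 = d1 - sigma * sqrt(T) = -1.73262749
exp(-rT) = 0.99600958; exp(-qT) = 1.00000000
C = S_0 * exp(-qT) * N(d1) - K * exp(-rT) * N(d2)
N(d1) = 0.04928617; N(d2) = 0.04158095
C = 9.6600 * 1.00000000 * 0.04928617 - 11.1200 * 0.99600958 * 0.04158095 = 0.0156


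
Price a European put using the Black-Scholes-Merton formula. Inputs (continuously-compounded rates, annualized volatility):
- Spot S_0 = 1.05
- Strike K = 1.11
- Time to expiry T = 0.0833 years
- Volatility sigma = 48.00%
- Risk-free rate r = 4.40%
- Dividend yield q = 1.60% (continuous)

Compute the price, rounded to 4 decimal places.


Answer: Price = 0.0925

Derivation:
d1 = (ln(S/K) + (r - q + 0.5*sigma^2) * T) / (sigma * sqrt(T)) = -0.31501690
d2 = d1 - sigma * sqrt(T) = -0.45355325
exp(-rT) = 0.99634151; exp(-qT) = 0.99866809
P = K * exp(-rT) * N(-d2) - S_0 * exp(-qT) * N(-d1)
N(-d1) = 0.62362559; N(-d2) = 0.67492480
P = 1.1100 * 0.99634151 * 0.67492480 - 1.0500 * 0.99866809 * 0.62362559 = 0.0925


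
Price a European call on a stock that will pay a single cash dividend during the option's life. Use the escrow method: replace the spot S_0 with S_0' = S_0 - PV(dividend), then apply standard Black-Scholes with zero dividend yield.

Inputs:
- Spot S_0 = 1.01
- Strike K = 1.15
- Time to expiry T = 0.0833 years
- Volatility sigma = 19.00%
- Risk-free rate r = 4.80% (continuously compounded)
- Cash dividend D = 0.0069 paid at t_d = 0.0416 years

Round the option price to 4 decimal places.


PV(D) = D * exp(-r * t_d) = 0.0069 * 0.99800519 = 0.00688624
S_0' = S_0 - PV(D) = 1.0100 - 0.00688624 = 1.00311376
d1 = (ln(S_0'/K) + (r + sigma^2/2)*T) / (sigma*sqrt(T)) = -2.39163926
d2 = d1 - sigma*sqrt(T) = -2.44647656
exp(-rT) = 0.99600958
N(d1) = 0.00838666; N(d2) = 0.00721301
C = S_0' * N(d1) - K * exp(-rT) * N(d2) = 1.00311376 * 0.00838666 - 1.1500 * 0.99600958 * 0.00721301 = 0.0002

Answer: Price = 0.0002


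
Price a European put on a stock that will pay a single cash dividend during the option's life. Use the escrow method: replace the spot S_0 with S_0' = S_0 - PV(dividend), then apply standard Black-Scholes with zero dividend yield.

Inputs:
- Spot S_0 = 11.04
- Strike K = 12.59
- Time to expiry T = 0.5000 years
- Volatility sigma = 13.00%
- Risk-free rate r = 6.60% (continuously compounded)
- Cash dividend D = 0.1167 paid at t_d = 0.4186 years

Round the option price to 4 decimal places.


Answer: Price = 1.3164

Derivation:
PV(D) = D * exp(-r * t_d) = 0.1167 * 0.97275055 = 0.11351999
S_0' = S_0 - PV(D) = 11.0400 - 0.11351999 = 10.92648001
d1 = (ln(S_0'/K) + (r + sigma^2/2)*T) / (sigma*sqrt(T)) = -1.13668662
d2 = d1 - sigma*sqrt(T) = -1.22861050
exp(-rT) = 0.96753856
N(-d1) = 0.87216534; N(-d2) = 0.89039106
P = K * exp(-rT) * N(-d2) - S_0' * N(-d1) = 12.5900 * 0.96753856 * 0.89039106 - 10.92648001 * 0.87216534 = 1.3164


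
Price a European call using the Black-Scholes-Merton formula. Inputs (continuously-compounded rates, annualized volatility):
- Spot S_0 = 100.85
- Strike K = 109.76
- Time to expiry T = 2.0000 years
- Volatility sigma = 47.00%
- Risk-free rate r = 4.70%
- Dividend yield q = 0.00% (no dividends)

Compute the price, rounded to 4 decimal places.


d1 = (ln(S/K) + (r - q + 0.5*sigma^2) * T) / (sigma * sqrt(T)) = 0.34638920
d2 = d1 - sigma * sqrt(T) = -0.31829118
exp(-rT) = 0.91028276; exp(-qT) = 1.00000000
C = S_0 * exp(-qT) * N(d1) - K * exp(-rT) * N(d2)
N(d1) = 0.63547488; N(d2) = 0.37513204
C = 100.8500 * 1.00000000 * 0.63547488 - 109.7600 * 0.91028276 * 0.37513204 = 26.6072

Answer: Price = 26.6072


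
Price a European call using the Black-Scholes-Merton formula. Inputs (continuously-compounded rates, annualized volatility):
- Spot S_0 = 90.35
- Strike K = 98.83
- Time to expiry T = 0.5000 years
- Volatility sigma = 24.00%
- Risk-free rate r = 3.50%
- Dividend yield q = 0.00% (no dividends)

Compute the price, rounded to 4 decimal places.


Answer: Price = 3.5192

Derivation:
d1 = (ln(S/K) + (r - q + 0.5*sigma^2) * T) / (sigma * sqrt(T)) = -0.34064978
d2 = d1 - sigma * sqrt(T) = -0.51035541
exp(-rT) = 0.98265224; exp(-qT) = 1.00000000
C = S_0 * exp(-qT) * N(d1) - K * exp(-rT) * N(d2)
N(d1) = 0.36668362; N(d2) = 0.30490124
C = 90.3500 * 1.00000000 * 0.36668362 - 98.8300 * 0.98265224 * 0.30490124 = 3.5192


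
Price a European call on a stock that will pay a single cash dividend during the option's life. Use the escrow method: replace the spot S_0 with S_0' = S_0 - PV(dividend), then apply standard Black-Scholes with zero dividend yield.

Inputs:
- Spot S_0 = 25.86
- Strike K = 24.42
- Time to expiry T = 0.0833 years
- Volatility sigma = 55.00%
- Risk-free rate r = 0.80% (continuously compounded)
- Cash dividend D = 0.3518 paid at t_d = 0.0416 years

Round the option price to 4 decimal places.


PV(D) = D * exp(-r * t_d) = 0.3518 * 0.99966726 = 0.35168294
S_0' = S_0 - PV(D) = 25.8600 - 0.35168294 = 25.50831706
d1 = (ln(S_0'/K) + (r + sigma^2/2)*T) / (sigma*sqrt(T)) = 0.35824474
d2 = d1 - sigma*sqrt(T) = 0.19950517
exp(-rT) = 0.99933382
N(d1) = 0.63991992; N(d2) = 0.57906620
C = S_0' * N(d1) - K * exp(-rT) * N(d2) = 25.50831706 * 0.63991992 - 24.4200 * 0.99933382 * 0.57906620 = 2.1919

Answer: Price = 2.1919


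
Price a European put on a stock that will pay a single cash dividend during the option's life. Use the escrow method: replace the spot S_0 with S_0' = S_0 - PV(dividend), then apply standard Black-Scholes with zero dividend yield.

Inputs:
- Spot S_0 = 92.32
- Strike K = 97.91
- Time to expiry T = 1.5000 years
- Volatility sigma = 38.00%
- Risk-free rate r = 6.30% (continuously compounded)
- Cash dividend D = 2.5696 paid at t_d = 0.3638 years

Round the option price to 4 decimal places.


PV(D) = D * exp(-r * t_d) = 2.5696 * 0.97734125 = 2.51137609
S_0' = S_0 - PV(D) = 92.3200 - 2.51137609 = 89.80862391
d1 = (ln(S_0'/K) + (r + sigma^2/2)*T) / (sigma*sqrt(T)) = 0.25017523
d2 = d1 - sigma*sqrt(T) = -0.21522782
exp(-rT) = 0.90982773
N(-d1) = 0.40122592; N(-d2) = 0.58520515
P = K * exp(-rT) * N(-d2) - S_0' * N(-d1) = 97.9100 * 0.90982773 * 0.58520515 - 89.80862391 * 0.40122592 = 16.0972

Answer: Price = 16.0972


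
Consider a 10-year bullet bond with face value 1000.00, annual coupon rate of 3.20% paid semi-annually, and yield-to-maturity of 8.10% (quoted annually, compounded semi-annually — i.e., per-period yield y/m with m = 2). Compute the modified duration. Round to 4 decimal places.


Answer: Modified duration = 7.9291

Derivation:
Coupon per period c = face * coupon_rate / m = 16.000000
Periods per year m = 2; per-period yield y/m = 0.040500
Number of cashflows N = 20
Cashflows (t years, CF_t, discount factor 1/(1+y/m)^(m*t), PV):
  t = 0.5000: CF_t = 16.000000, DF = 0.961076, PV = 15.377222
  t = 1.0000: CF_t = 16.000000, DF = 0.923668, PV = 14.778686
  t = 1.5000: CF_t = 16.000000, DF = 0.887715, PV = 14.203446
  t = 2.0000: CF_t = 16.000000, DF = 0.853162, PV = 13.650597
  t = 2.5000: CF_t = 16.000000, DF = 0.819954, PV = 13.119267
  t = 3.0000: CF_t = 16.000000, DF = 0.788039, PV = 12.608618
  t = 3.5000: CF_t = 16.000000, DF = 0.757365, PV = 12.117845
  t = 4.0000: CF_t = 16.000000, DF = 0.727886, PV = 11.646175
  t = 4.5000: CF_t = 16.000000, DF = 0.699554, PV = 11.192864
  t = 5.0000: CF_t = 16.000000, DF = 0.672325, PV = 10.757197
  t = 5.5000: CF_t = 16.000000, DF = 0.646156, PV = 10.338489
  t = 6.0000: CF_t = 16.000000, DF = 0.621005, PV = 9.936077
  t = 6.5000: CF_t = 16.000000, DF = 0.596833, PV = 9.549330
  t = 7.0000: CF_t = 16.000000, DF = 0.573602, PV = 9.177635
  t = 7.5000: CF_t = 16.000000, DF = 0.551276, PV = 8.820409
  t = 8.0000: CF_t = 16.000000, DF = 0.529818, PV = 8.477087
  t = 8.5000: CF_t = 16.000000, DF = 0.509196, PV = 8.147128
  t = 9.0000: CF_t = 16.000000, DF = 0.489376, PV = 7.830013
  t = 9.5000: CF_t = 16.000000, DF = 0.470328, PV = 7.525240
  t = 10.0000: CF_t = 1016.000000, DF = 0.452021, PV = 459.253016
Price P = sum_t PV_t = 668.506340
First compute Macaulay numerator sum_t t * PV_t:
  t * PV_t at t = 0.5000: 7.688611
  t * PV_t at t = 1.0000: 14.778686
  t * PV_t at t = 1.5000: 21.305169
  t * PV_t at t = 2.0000: 27.301194
  t * PV_t at t = 2.5000: 32.798167
  t * PV_t at t = 3.0000: 37.825853
  t * PV_t at t = 3.5000: 42.412457
  t * PV_t at t = 4.0000: 46.584699
  t * PV_t at t = 4.5000: 50.367887
  t * PV_t at t = 5.0000: 53.785987
  t * PV_t at t = 5.5000: 56.861687
  t * PV_t at t = 6.0000: 59.616465
  t * PV_t at t = 6.5000: 62.070642
  t * PV_t at t = 7.0000: 64.243448
  t * PV_t at t = 7.5000: 66.153066
  t * PV_t at t = 8.0000: 67.816694
  t * PV_t at t = 8.5000: 69.250589
  t * PV_t at t = 9.0000: 70.470113
  t * PV_t at t = 9.5000: 71.489783
  t * PV_t at t = 10.0000: 4592.530159
Macaulay duration D = 5515.351358 / 668.506340 = 8.250260
Modified duration = D / (1 + y/m) = 8.250260 / (1 + 0.040500) = 7.929131


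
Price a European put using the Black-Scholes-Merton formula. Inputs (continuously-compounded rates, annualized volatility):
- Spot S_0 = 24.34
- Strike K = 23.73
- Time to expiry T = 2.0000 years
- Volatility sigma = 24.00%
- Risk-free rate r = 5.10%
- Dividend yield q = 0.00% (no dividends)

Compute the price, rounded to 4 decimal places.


Answer: Price = 1.8406

Derivation:
d1 = (ln(S/K) + (r - q + 0.5*sigma^2) * T) / (sigma * sqrt(T)) = 0.54500555
d2 = d1 - sigma * sqrt(T) = 0.20559429
exp(-rT) = 0.90302955; exp(-qT) = 1.00000000
P = K * exp(-rT) * N(-d2) - S_0 * exp(-qT) * N(-d1)
N(-d1) = 0.29287485; N(-d2) = 0.41855392
P = 23.7300 * 0.90302955 * 0.41855392 - 24.3400 * 1.00000000 * 0.29287485 = 1.8406


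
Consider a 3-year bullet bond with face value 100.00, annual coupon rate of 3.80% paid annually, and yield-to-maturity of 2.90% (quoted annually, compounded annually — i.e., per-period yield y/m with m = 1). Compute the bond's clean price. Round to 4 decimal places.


Coupon per period c = face * coupon_rate / m = 3.800000
Periods per year m = 1; per-period yield y/m = 0.029000
Number of cashflows N = 3
Cashflows (t years, CF_t, discount factor 1/(1+y/m)^(m*t), PV):
  t = 1.0000: CF_t = 3.800000, DF = 0.971817, PV = 3.692906
  t = 2.0000: CF_t = 3.800000, DF = 0.944429, PV = 3.588830
  t = 3.0000: CF_t = 103.800000, DF = 0.917812, PV = 95.268917
Price P = sum_t PV_t = 102.550653

Answer: Price = 102.5507


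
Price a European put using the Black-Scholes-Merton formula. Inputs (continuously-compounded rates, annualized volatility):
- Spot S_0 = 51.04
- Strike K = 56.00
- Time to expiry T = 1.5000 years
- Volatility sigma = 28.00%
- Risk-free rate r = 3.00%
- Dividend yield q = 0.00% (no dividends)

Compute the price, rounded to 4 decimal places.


d1 = (ln(S/K) + (r - q + 0.5*sigma^2) * T) / (sigma * sqrt(T)) = 0.03224563
d2 = d1 - sigma * sqrt(T) = -0.31068293
exp(-rT) = 0.95599748; exp(-qT) = 1.00000000
P = K * exp(-rT) * N(-d2) - S_0 * exp(-qT) * N(-d1)
N(-d1) = 0.48713808; N(-d2) = 0.62197916
P = 56.0000 * 0.95599748 * 0.62197916 - 51.0400 * 1.00000000 * 0.48713808 = 8.4347

Answer: Price = 8.4347


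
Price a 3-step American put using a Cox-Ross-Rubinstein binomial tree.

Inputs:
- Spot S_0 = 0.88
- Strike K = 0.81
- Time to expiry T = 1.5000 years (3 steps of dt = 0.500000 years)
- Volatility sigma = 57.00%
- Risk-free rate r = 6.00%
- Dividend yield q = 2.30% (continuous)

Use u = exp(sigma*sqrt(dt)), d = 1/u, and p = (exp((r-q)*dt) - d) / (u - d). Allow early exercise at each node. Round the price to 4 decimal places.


Answer: Price = V(0,0) = 0.1878

Derivation:
dt = T/N = 0.500000
u = exp(sigma*sqrt(dt)) = 1.496383; d = 1/u = 0.668278
p = (exp((r-q)*dt) - d) / (u - d) = 0.423128
Discount per step: exp(-r*dt) = 0.970446
Stock lattice S(k, i) with i counting down-moves:
  k=0: S(0,0) = 0.8800
  k=1: S(1,0) = 1.3168; S(1,1) = 0.5881
  k=2: S(2,0) = 1.9705; S(2,1) = 0.8800; S(2,2) = 0.3930
  k=3: S(3,0) = 2.9486; S(3,1) = 1.3168; S(3,2) = 0.5881; S(3,3) = 0.2626
Terminal payoffs V(N, i) = max(K - S_T, 0):
  V(3,0) = 0.000000; V(3,1) = 0.000000; V(3,2) = 0.221915; V(3,3) = 0.547364
Backward induction: V(k, i) = exp(-r*dt) * [p * V(k+1, i) + (1-p) * V(k+1, i+1)]; then take max(V_cont, immediate exercise) for American.
  V(2,0) = exp(-r*dt) * [p*0.000000 + (1-p)*0.000000] = 0.000000; exercise = 0.000000; V(2,0) = max -> 0.000000
  V(2,1) = exp(-r*dt) * [p*0.000000 + (1-p)*0.221915] = 0.124233; exercise = 0.000000; V(2,1) = max -> 0.124233
  V(2,2) = exp(-r*dt) * [p*0.221915 + (1-p)*0.547364] = 0.397550; exercise = 0.416996; V(2,2) = max -> 0.416996
  V(1,0) = exp(-r*dt) * [p*0.000000 + (1-p)*0.124233] = 0.069549; exercise = 0.000000; V(1,0) = max -> 0.069549
  V(1,1) = exp(-r*dt) * [p*0.124233 + (1-p)*0.416996] = 0.284457; exercise = 0.221915; V(1,1) = max -> 0.284457
  V(0,0) = exp(-r*dt) * [p*0.069549 + (1-p)*0.284457] = 0.187804; exercise = 0.000000; V(0,0) = max -> 0.187804


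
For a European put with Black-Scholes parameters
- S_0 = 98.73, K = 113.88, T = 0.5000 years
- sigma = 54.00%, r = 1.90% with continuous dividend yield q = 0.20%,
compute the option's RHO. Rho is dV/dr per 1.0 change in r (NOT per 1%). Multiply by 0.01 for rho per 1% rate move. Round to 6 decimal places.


Answer: Rho = -39.834864

Derivation:
d1 = -0.1606871635; d2 = -0.5425248253
phi(d1) = 0.3938249667; exp(-qT) = 0.9990004998; exp(-rT) = 0.9905449824
N(-d2) = 0.7062714949
Rho = -K*T*exp(-rT)*N(-d2) = -113.8800 * 0.5000 * 0.9905449824 * 0.7062714949 = -39.834864


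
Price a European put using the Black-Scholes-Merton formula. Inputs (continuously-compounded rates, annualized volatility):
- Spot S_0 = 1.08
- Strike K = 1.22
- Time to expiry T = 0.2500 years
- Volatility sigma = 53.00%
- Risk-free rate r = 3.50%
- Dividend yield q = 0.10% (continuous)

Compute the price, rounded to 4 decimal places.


d1 = (ln(S/K) + (r - q + 0.5*sigma^2) * T) / (sigma * sqrt(T)) = -0.29538610
d2 = d1 - sigma * sqrt(T) = -0.56038610
exp(-rT) = 0.99128817; exp(-qT) = 0.99975003
P = K * exp(-rT) * N(-d2) - S_0 * exp(-qT) * N(-d1)
N(-d1) = 0.61615053; N(-d2) = 0.71239195
P = 1.2200 * 0.99128817 * 0.71239195 - 1.0800 * 0.99975003 * 0.61615053 = 0.1963

Answer: Price = 0.1963


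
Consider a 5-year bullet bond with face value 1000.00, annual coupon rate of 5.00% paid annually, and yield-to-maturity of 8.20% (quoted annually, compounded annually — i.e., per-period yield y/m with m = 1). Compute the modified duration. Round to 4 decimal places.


Coupon per period c = face * coupon_rate / m = 50.000000
Periods per year m = 1; per-period yield y/m = 0.082000
Number of cashflows N = 5
Cashflows (t years, CF_t, discount factor 1/(1+y/m)^(m*t), PV):
  t = 1.0000: CF_t = 50.000000, DF = 0.924214, PV = 46.210721
  t = 2.0000: CF_t = 50.000000, DF = 0.854172, PV = 42.708614
  t = 3.0000: CF_t = 50.000000, DF = 0.789438, PV = 39.471917
  t = 4.0000: CF_t = 50.000000, DF = 0.729610, PV = 36.480515
  t = 5.0000: CF_t = 1050.000000, DF = 0.674316, PV = 708.032177
Price P = sum_t PV_t = 872.903945
First compute Macaulay numerator sum_t t * PV_t:
  t * PV_t at t = 1.0000: 46.210721
  t * PV_t at t = 2.0000: 85.417229
  t * PV_t at t = 3.0000: 118.415752
  t * PV_t at t = 4.0000: 145.922060
  t * PV_t at t = 5.0000: 3540.160887
Macaulay duration D = 3936.126649 / 872.903945 = 4.509232
Modified duration = D / (1 + y/m) = 4.509232 / (1 + 0.082000) = 4.167497

Answer: Modified duration = 4.1675


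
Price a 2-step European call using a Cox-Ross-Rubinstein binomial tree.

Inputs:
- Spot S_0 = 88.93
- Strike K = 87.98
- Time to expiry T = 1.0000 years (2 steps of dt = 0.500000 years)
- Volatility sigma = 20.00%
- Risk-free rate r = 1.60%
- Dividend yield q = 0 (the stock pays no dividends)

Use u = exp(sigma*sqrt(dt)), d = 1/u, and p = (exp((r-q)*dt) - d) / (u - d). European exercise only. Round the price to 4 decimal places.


dt = T/N = 0.500000
u = exp(sigma*sqrt(dt)) = 1.151910; d = 1/u = 0.868123
p = (exp((r-q)*dt) - d) / (u - d) = 0.493007
Discount per step: exp(-r*dt) = 0.992032
Stock lattice S(k, i) with i counting down-moves:
  k=0: S(0,0) = 88.9300
  k=1: S(1,0) = 102.4393; S(1,1) = 77.2022
  k=2: S(2,0) = 118.0009; S(2,1) = 88.9300; S(2,2) = 67.0211
Terminal payoffs V(N, i) = max(S_T - K, 0):
  V(2,0) = 30.020901; V(2,1) = 0.950000; V(2,2) = 0.000000
Backward induction: V(k, i) = exp(-r*dt) * [p * V(k+1, i) + (1-p) * V(k+1, i+1)].
  V(1,0) = exp(-r*dt) * [p*30.020901 + (1-p)*0.950000] = 15.160380
  V(1,1) = exp(-r*dt) * [p*0.950000 + (1-p)*0.000000] = 0.464625
  V(0,0) = exp(-r*dt) * [p*15.160380 + (1-p)*0.464625] = 7.648299

Answer: Price = V(0,0) = 7.6483


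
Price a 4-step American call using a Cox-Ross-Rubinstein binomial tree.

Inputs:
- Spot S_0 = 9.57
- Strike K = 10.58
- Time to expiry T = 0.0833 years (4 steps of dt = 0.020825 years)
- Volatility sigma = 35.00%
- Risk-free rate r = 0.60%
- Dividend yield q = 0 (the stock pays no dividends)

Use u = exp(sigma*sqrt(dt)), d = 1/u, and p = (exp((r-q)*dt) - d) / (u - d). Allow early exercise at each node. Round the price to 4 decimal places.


dt = T/N = 0.020825
u = exp(sigma*sqrt(dt)) = 1.051805; d = 1/u = 0.950746
p = (exp((r-q)*dt) - d) / (u - d) = 0.488612
Discount per step: exp(-r*dt) = 0.999875
Stock lattice S(k, i) with i counting down-moves:
  k=0: S(0,0) = 9.5700
  k=1: S(1,0) = 10.0658; S(1,1) = 9.0986
  k=2: S(2,0) = 10.5872; S(2,1) = 9.5700; S(2,2) = 8.6505
  k=3: S(3,0) = 11.1357; S(3,1) = 10.0658; S(3,2) = 9.0986; S(3,3) = 8.2244
  k=4: S(4,0) = 11.7126; S(4,1) = 10.5872; S(4,2) = 9.5700; S(4,3) = 8.6505; S(4,4) = 7.8193
Terminal payoffs V(N, i) = max(S_T - K, 0):
  V(4,0) = 1.132602; V(4,1) = 0.007238; V(4,2) = 0.000000; V(4,3) = 0.000000; V(4,4) = 0.000000
Backward induction: V(k, i) = exp(-r*dt) * [p * V(k+1, i) + (1-p) * V(k+1, i+1)]; then take max(V_cont, immediate exercise) for American.
  V(3,0) = exp(-r*dt) * [p*1.132602 + (1-p)*0.007238] = 0.557035; exercise = 0.555713; V(3,0) = max -> 0.557035
  V(3,1) = exp(-r*dt) * [p*0.007238 + (1-p)*0.000000] = 0.003536; exercise = 0.000000; V(3,1) = max -> 0.003536
  V(3,2) = exp(-r*dt) * [p*0.000000 + (1-p)*0.000000] = 0.000000; exercise = 0.000000; V(3,2) = max -> 0.000000
  V(3,3) = exp(-r*dt) * [p*0.000000 + (1-p)*0.000000] = 0.000000; exercise = 0.000000; V(3,3) = max -> 0.000000
  V(2,0) = exp(-r*dt) * [p*0.557035 + (1-p)*0.003536] = 0.273948; exercise = 0.007238; V(2,0) = max -> 0.273948
  V(2,1) = exp(-r*dt) * [p*0.003536 + (1-p)*0.000000] = 0.001728; exercise = 0.000000; V(2,1) = max -> 0.001728
  V(2,2) = exp(-r*dt) * [p*0.000000 + (1-p)*0.000000] = 0.000000; exercise = 0.000000; V(2,2) = max -> 0.000000
  V(1,0) = exp(-r*dt) * [p*0.273948 + (1-p)*0.001728] = 0.134721; exercise = 0.000000; V(1,0) = max -> 0.134721
  V(1,1) = exp(-r*dt) * [p*0.001728 + (1-p)*0.000000] = 0.000844; exercise = 0.000000; V(1,1) = max -> 0.000844
  V(0,0) = exp(-r*dt) * [p*0.134721 + (1-p)*0.000844] = 0.066250; exercise = 0.000000; V(0,0) = max -> 0.066250

Answer: Price = V(0,0) = 0.0662


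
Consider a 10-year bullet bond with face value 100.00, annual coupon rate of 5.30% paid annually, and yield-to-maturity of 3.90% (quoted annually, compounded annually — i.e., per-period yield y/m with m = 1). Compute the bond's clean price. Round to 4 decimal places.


Answer: Price = 111.4120

Derivation:
Coupon per period c = face * coupon_rate / m = 5.300000
Periods per year m = 1; per-period yield y/m = 0.039000
Number of cashflows N = 10
Cashflows (t years, CF_t, discount factor 1/(1+y/m)^(m*t), PV):
  t = 1.0000: CF_t = 5.300000, DF = 0.962464, PV = 5.101059
  t = 2.0000: CF_t = 5.300000, DF = 0.926337, PV = 4.909585
  t = 3.0000: CF_t = 5.300000, DF = 0.891566, PV = 4.725298
  t = 4.0000: CF_t = 5.300000, DF = 0.858100, PV = 4.547929
  t = 5.0000: CF_t = 5.300000, DF = 0.825890, PV = 4.377218
  t = 6.0000: CF_t = 5.300000, DF = 0.794889, PV = 4.212914
  t = 7.0000: CF_t = 5.300000, DF = 0.765052, PV = 4.054778
  t = 8.0000: CF_t = 5.300000, DF = 0.736335, PV = 3.902577
  t = 9.0000: CF_t = 5.300000, DF = 0.708696, PV = 3.756090
  t = 10.0000: CF_t = 105.300000, DF = 0.682094, PV = 71.824547
Price P = sum_t PV_t = 111.411994


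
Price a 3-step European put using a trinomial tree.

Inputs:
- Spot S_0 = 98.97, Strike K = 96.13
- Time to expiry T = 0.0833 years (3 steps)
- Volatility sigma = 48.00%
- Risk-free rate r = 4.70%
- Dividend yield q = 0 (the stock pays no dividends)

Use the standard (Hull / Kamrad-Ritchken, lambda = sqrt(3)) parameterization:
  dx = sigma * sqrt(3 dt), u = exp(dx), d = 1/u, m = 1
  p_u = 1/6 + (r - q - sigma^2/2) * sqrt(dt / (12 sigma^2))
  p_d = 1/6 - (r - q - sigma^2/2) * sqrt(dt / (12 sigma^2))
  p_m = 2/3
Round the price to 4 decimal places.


dt = T/N = 0.027767; dx = sigma*sqrt(3*dt) = 0.138536
u = exp(dx) = 1.148591; d = 1/u = 0.870632
p_u = 0.159832, p_m = 0.666667, p_d = 0.173501
Discount per step: exp(-r*dt) = 0.998696
Stock lattice S(k, j) with j the centered position index:
  k=0: S(0,+0) = 98.9700
  k=1: S(1,-1) = 86.1664; S(1,+0) = 98.9700; S(1,+1) = 113.6761
  k=2: S(2,-2) = 75.0192; S(2,-1) = 86.1664; S(2,+0) = 98.9700; S(2,+1) = 113.6761; S(2,+2) = 130.5674
  k=3: S(3,-3) = 65.3141; S(3,-2) = 75.0192; S(3,-1) = 86.1664; S(3,+0) = 98.9700; S(3,+1) = 113.6761; S(3,+2) = 130.5674; S(3,+3) = 149.9686
Terminal payoffs V(N, j) = max(K - S_T, 0):
  V(3,-3) = 30.815914; V(3,-2) = 21.110800; V(3,-1) = 9.963590; V(3,+0) = 0.000000; V(3,+1) = 0.000000; V(3,+2) = 0.000000; V(3,+3) = 0.000000
Backward induction: V(k, j) = exp(-r*dt) * [p_u * V(k+1, j+1) + p_m * V(k+1, j) + p_d * V(k+1, j-1)]
  V(2,-2) = exp(-r*dt) * [p_u*9.963590 + p_m*21.110800 + p_d*30.815914] = 20.985564
  V(2,-1) = exp(-r*dt) * [p_u*0.000000 + p_m*9.963590 + p_d*21.110800] = 10.291705
  V(2,+0) = exp(-r*dt) * [p_u*0.000000 + p_m*0.000000 + p_d*9.963590] = 1.726441
  V(2,+1) = exp(-r*dt) * [p_u*0.000000 + p_m*0.000000 + p_d*0.000000] = 0.000000
  V(2,+2) = exp(-r*dt) * [p_u*0.000000 + p_m*0.000000 + p_d*0.000000] = 0.000000
  V(1,-1) = exp(-r*dt) * [p_u*1.726441 + p_m*10.291705 + p_d*20.985564] = 10.764043
  V(1,+0) = exp(-r*dt) * [p_u*0.000000 + p_m*1.726441 + p_d*10.291705] = 2.932755
  V(1,+1) = exp(-r*dt) * [p_u*0.000000 + p_m*0.000000 + p_d*1.726441] = 0.299149
  V(0,+0) = exp(-r*dt) * [p_u*0.299149 + p_m*2.932755 + p_d*10.764043] = 3.865511

Answer: Price = V(0,0) = 3.8655


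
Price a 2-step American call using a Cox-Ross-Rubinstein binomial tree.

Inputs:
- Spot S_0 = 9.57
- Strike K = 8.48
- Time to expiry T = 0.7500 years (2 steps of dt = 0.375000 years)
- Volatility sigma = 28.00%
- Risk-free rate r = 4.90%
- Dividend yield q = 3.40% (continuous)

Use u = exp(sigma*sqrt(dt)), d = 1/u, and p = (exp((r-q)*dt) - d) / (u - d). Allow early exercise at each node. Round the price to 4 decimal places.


dt = T/N = 0.375000
u = exp(sigma*sqrt(dt)) = 1.187042; d = 1/u = 0.842430
p = (exp((r-q)*dt) - d) / (u - d) = 0.473607
Discount per step: exp(-r*dt) = 0.981793
Stock lattice S(k, i) with i counting down-moves:
  k=0: S(0,0) = 9.5700
  k=1: S(1,0) = 11.3600; S(1,1) = 8.0621
  k=2: S(2,0) = 13.4848; S(2,1) = 9.5700; S(2,2) = 6.7917
Terminal payoffs V(N, i) = max(S_T - K, 0):
  V(2,0) = 5.004782; V(2,1) = 1.090000; V(2,2) = 0.000000
Backward induction: V(k, i) = exp(-r*dt) * [p * V(k+1, i) + (1-p) * V(k+1, i+1)]; then take max(V_cont, immediate exercise) for American.
  V(1,0) = exp(-r*dt) * [p*5.004782 + (1-p)*1.090000] = 2.890466; exercise = 2.879989; V(1,0) = max -> 2.890466
  V(1,1) = exp(-r*dt) * [p*1.090000 + (1-p)*0.000000] = 0.506833; exercise = 0.000000; V(1,1) = max -> 0.506833
  V(0,0) = exp(-r*dt) * [p*2.890466 + (1-p)*0.506833] = 1.605957; exercise = 1.090000; V(0,0) = max -> 1.605957

Answer: Price = V(0,0) = 1.6060


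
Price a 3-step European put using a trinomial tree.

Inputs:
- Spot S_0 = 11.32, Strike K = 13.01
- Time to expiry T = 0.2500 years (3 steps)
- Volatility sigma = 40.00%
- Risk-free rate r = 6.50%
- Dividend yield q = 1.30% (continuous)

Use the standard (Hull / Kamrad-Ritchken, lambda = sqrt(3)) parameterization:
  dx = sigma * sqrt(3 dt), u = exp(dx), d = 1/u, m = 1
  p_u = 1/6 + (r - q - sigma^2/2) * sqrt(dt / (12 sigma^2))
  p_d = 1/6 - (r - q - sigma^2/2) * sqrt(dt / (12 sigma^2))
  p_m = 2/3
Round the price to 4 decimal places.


Answer: Price = V(0,0) = 1.9286

Derivation:
dt = T/N = 0.083333; dx = sigma*sqrt(3*dt) = 0.200000
u = exp(dx) = 1.221403; d = 1/u = 0.818731
p_u = 0.160833, p_m = 0.666667, p_d = 0.172500
Discount per step: exp(-r*dt) = 0.994598
Stock lattice S(k, j) with j the centered position index:
  k=0: S(0,+0) = 11.3200
  k=1: S(1,-1) = 9.2680; S(1,+0) = 11.3200; S(1,+1) = 13.8263
  k=2: S(2,-2) = 7.5880; S(2,-1) = 9.2680; S(2,+0) = 11.3200; S(2,+1) = 13.8263; S(2,+2) = 16.8875
  k=3: S(3,-3) = 6.2125; S(3,-2) = 7.5880; S(3,-1) = 9.2680; S(3,+0) = 11.3200; S(3,+1) = 13.8263; S(3,+2) = 16.8875; S(3,+3) = 20.6264
Terminal payoffs V(N, j) = max(K - S_T, 0):
  V(3,-3) = 6.797452; V(3,-2) = 5.421977; V(3,-1) = 3.741968; V(3,+0) = 1.690000; V(3,+1) = 0.000000; V(3,+2) = 0.000000; V(3,+3) = 0.000000
Backward induction: V(k, j) = exp(-r*dt) * [p_u * V(k+1, j+1) + p_m * V(k+1, j) + p_d * V(k+1, j-1)]
  V(2,-2) = exp(-r*dt) * [p_u*3.741968 + p_m*5.421977 + p_d*6.797452] = 5.359933
  V(2,-1) = exp(-r*dt) * [p_u*1.690000 + p_m*3.741968 + p_d*5.421977] = 3.681748
  V(2,+0) = exp(-r*dt) * [p_u*0.000000 + p_m*1.690000 + p_d*3.741968] = 1.762583
  V(2,+1) = exp(-r*dt) * [p_u*0.000000 + p_m*0.000000 + p_d*1.690000] = 0.289950
  V(2,+2) = exp(-r*dt) * [p_u*0.000000 + p_m*0.000000 + p_d*0.000000] = 0.000000
  V(1,-1) = exp(-r*dt) * [p_u*1.762583 + p_m*3.681748 + p_d*5.359933] = 3.642784
  V(1,+0) = exp(-r*dt) * [p_u*0.289950 + p_m*1.762583 + p_d*3.681748] = 1.846760
  V(1,+1) = exp(-r*dt) * [p_u*0.000000 + p_m*0.289950 + p_d*1.762583] = 0.494659
  V(0,+0) = exp(-r*dt) * [p_u*0.494659 + p_m*1.846760 + p_d*3.642784] = 1.928636


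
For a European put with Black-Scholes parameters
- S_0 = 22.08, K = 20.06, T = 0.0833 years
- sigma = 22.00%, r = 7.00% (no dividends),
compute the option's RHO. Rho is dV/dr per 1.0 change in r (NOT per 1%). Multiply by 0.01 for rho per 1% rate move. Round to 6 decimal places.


Answer: Rho = -0.096483

Derivation:
d1 = 1.6346160744; d2 = 1.5711202478
phi(d1) = 0.1048815786; exp(-qT) = 1.0000000000; exp(-rT) = 0.9941859673
N(-d2) = 0.0580773601
Rho = -K*T*exp(-rT)*N(-d2) = -20.0600 * 0.0833 * 0.9941859673 * 0.0580773601 = -0.096483


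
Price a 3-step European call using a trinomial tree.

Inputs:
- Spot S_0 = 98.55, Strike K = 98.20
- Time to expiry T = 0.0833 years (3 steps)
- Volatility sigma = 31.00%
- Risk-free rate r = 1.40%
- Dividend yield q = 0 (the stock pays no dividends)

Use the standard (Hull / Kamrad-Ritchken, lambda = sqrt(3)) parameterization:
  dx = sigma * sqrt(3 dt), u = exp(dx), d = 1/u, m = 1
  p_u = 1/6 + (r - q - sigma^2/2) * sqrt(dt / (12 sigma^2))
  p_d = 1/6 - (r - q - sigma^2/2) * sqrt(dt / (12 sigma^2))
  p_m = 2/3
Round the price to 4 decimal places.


dt = T/N = 0.027767; dx = sigma*sqrt(3*dt) = 0.089471
u = exp(dx) = 1.093596; d = 1/u = 0.914414
p_u = 0.161383, p_m = 0.666667, p_d = 0.171950
Discount per step: exp(-r*dt) = 0.999611
Stock lattice S(k, j) with j the centered position index:
  k=0: S(0,+0) = 98.5500
  k=1: S(1,-1) = 90.1155; S(1,+0) = 98.5500; S(1,+1) = 107.7739
  k=2: S(2,-2) = 82.4030; S(2,-1) = 90.1155; S(2,+0) = 98.5500; S(2,+1) = 107.7739; S(2,+2) = 117.8611
  k=3: S(3,-3) = 75.3504; S(3,-2) = 82.4030; S(3,-1) = 90.1155; S(3,+0) = 98.5500; S(3,+1) = 107.7739; S(3,+2) = 117.8611; S(3,+3) = 128.8924
Terminal payoffs V(N, j) = max(S_T - K, 0):
  V(3,-3) = 0.000000; V(3,-2) = 0.000000; V(3,-1) = 0.000000; V(3,+0) = 0.350000; V(3,+1) = 9.573890; V(3,+2) = 19.661101; V(3,+3) = 30.692434
Backward induction: V(k, j) = exp(-r*dt) * [p_u * V(k+1, j+1) + p_m * V(k+1, j) + p_d * V(k+1, j-1)]
  V(2,-2) = exp(-r*dt) * [p_u*0.000000 + p_m*0.000000 + p_d*0.000000] = 0.000000
  V(2,-1) = exp(-r*dt) * [p_u*0.350000 + p_m*0.000000 + p_d*0.000000] = 0.056462
  V(2,+0) = exp(-r*dt) * [p_u*9.573890 + p_m*0.350000 + p_d*0.000000] = 1.777706
  V(2,+1) = exp(-r*dt) * [p_u*19.661101 + p_m*9.573890 + p_d*0.350000] = 9.612008
  V(2,+2) = exp(-r*dt) * [p_u*30.692434 + p_m*19.661101 + p_d*9.573890] = 19.699214
  V(1,-1) = exp(-r*dt) * [p_u*1.777706 + p_m*0.056462 + p_d*0.000000] = 0.324407
  V(1,+0) = exp(-r*dt) * [p_u*9.612008 + p_m*1.777706 + p_d*0.056462] = 2.744995
  V(1,+1) = exp(-r*dt) * [p_u*19.699214 + p_m*9.612008 + p_d*1.777706] = 9.888958
  V(0,+0) = exp(-r*dt) * [p_u*9.888958 + p_m*2.744995 + p_d*0.324407] = 3.480336

Answer: Price = V(0,0) = 3.4803


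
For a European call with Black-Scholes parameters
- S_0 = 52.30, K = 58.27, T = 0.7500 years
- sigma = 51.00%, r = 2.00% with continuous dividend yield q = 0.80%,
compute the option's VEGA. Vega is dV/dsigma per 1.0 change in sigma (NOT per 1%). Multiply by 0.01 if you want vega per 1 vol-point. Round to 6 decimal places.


Answer: Vega = 17.961141

Derivation:
d1 = -0.0035173312; d2 = -0.4451902872
phi(d1) = 0.3989398126; exp(-qT) = 0.9940179641; exp(-rT) = 0.9851119396
Vega = S * exp(-qT) * phi(d1) * sqrt(T) = 52.3000 * 0.9940179641 * 0.3989398126 * 0.8660254038 = 17.961141


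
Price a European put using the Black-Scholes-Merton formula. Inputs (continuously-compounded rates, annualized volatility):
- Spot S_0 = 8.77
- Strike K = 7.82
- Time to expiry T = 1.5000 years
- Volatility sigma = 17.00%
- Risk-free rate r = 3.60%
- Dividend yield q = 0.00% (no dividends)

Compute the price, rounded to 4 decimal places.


d1 = (ln(S/K) + (r - q + 0.5*sigma^2) * T) / (sigma * sqrt(T)) = 0.91412677
d2 = d1 - sigma * sqrt(T) = 0.70592014
exp(-rT) = 0.94743211; exp(-qT) = 1.00000000
P = K * exp(-rT) * N(-d2) - S_0 * exp(-qT) * N(-d1)
N(-d1) = 0.18032512; N(-d2) = 0.24011890
P = 7.8200 * 0.94743211 * 0.24011890 - 8.7700 * 1.00000000 * 0.18032512 = 0.1976

Answer: Price = 0.1976


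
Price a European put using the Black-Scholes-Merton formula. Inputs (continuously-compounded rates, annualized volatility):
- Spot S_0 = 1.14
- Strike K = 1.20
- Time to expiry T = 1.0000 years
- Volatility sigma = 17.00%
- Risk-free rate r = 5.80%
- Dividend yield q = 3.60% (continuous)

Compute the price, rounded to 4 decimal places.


d1 = (ln(S/K) + (r - q + 0.5*sigma^2) * T) / (sigma * sqrt(T)) = -0.08731350
d2 = d1 - sigma * sqrt(T) = -0.25731350
exp(-rT) = 0.94364995; exp(-qT) = 0.96464029
P = K * exp(-rT) * N(-d2) - S_0 * exp(-qT) * N(-d1)
N(-d1) = 0.53478884; N(-d2) = 0.60153161
P = 1.2000 * 0.94364995 * 0.60153161 - 1.1400 * 0.96464029 * 0.53478884 = 0.0931

Answer: Price = 0.0931


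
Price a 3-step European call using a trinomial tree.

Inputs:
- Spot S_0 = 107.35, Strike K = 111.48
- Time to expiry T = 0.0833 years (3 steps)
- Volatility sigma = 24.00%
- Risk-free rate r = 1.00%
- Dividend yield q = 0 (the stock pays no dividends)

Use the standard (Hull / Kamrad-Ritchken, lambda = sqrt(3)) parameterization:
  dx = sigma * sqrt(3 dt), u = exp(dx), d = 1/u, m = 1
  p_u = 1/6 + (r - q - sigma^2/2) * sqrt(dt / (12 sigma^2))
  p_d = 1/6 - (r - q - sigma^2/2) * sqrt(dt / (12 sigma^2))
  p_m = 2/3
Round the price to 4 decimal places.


dt = T/N = 0.027767; dx = sigma*sqrt(3*dt) = 0.069268
u = exp(dx) = 1.071724; d = 1/u = 0.933076
p_u = 0.162899, p_m = 0.666667, p_d = 0.170435
Discount per step: exp(-r*dt) = 0.999722
Stock lattice S(k, j) with j the centered position index:
  k=0: S(0,+0) = 107.3500
  k=1: S(1,-1) = 100.1658; S(1,+0) = 107.3500; S(1,+1) = 115.0495
  k=2: S(2,-2) = 93.4623; S(2,-1) = 100.1658; S(2,+0) = 107.3500; S(2,+1) = 115.0495; S(2,+2) = 123.3013
  k=3: S(3,-3) = 87.2075; S(3,-2) = 93.4623; S(3,-1) = 100.1658; S(3,+0) = 107.3500; S(3,+1) = 115.0495; S(3,+2) = 123.3013; S(3,+3) = 132.1449
Terminal payoffs V(N, j) = max(S_T - K, 0):
  V(3,-3) = 0.000000; V(3,-2) = 0.000000; V(3,-1) = 0.000000; V(3,+0) = 0.000000; V(3,+1) = 3.569526; V(3,+2) = 11.821290; V(3,+3) = 20.664900
Backward induction: V(k, j) = exp(-r*dt) * [p_u * V(k+1, j+1) + p_m * V(k+1, j) + p_d * V(k+1, j-1)]
  V(2,-2) = exp(-r*dt) * [p_u*0.000000 + p_m*0.000000 + p_d*0.000000] = 0.000000
  V(2,-1) = exp(-r*dt) * [p_u*0.000000 + p_m*0.000000 + p_d*0.000000] = 0.000000
  V(2,+0) = exp(-r*dt) * [p_u*3.569526 + p_m*0.000000 + p_d*0.000000] = 0.581309
  V(2,+1) = exp(-r*dt) * [p_u*11.821290 + p_m*3.569526 + p_d*0.000000] = 4.304161
  V(2,+2) = exp(-r*dt) * [p_u*20.664900 + p_m*11.821290 + p_d*3.569526] = 11.852223
  V(1,-1) = exp(-r*dt) * [p_u*0.581309 + p_m*0.000000 + p_d*0.000000] = 0.094668
  V(1,+0) = exp(-r*dt) * [p_u*4.304161 + p_m*0.581309 + p_d*0.000000] = 1.088379
  V(1,+1) = exp(-r*dt) * [p_u*11.852223 + p_m*4.304161 + p_d*0.581309] = 4.897866
  V(0,+0) = exp(-r*dt) * [p_u*4.897866 + p_m*1.088379 + p_d*0.094668] = 1.539149

Answer: Price = V(0,0) = 1.5391
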